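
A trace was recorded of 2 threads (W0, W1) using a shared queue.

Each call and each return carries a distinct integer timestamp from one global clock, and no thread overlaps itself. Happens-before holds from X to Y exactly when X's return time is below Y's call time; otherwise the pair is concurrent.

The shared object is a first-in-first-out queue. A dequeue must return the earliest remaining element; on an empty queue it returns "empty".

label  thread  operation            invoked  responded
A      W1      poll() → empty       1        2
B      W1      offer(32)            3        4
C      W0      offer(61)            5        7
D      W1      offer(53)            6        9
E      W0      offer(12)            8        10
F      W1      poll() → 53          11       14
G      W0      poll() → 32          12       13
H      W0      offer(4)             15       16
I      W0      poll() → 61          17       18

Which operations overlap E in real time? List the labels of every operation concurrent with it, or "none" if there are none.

D

E spans [8,10]: anything still running between times 8 and 10 counts as concurrent
A [1,2]: before
B [3,4]: before
C [5,7]: before
D [6,9]: concurrent
F [11,14]: after
G [12,13]: after
H [15,16]: after
I [17,18]: after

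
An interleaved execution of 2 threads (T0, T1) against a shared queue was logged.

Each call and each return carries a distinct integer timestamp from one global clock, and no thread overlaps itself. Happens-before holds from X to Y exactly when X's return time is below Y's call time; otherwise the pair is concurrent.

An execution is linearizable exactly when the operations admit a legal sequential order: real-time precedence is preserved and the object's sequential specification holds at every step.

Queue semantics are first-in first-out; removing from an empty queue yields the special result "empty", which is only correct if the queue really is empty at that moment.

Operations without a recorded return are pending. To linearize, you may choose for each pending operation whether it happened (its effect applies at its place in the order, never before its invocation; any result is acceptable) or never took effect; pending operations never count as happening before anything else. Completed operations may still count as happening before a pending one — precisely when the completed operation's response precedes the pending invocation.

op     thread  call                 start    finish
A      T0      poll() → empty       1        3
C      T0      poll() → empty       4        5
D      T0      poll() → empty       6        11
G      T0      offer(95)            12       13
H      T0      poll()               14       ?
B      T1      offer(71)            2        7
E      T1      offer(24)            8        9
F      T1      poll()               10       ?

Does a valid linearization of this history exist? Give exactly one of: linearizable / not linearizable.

linearizable

one valid linearization: A, C, D, B, E, F, G
1. A poll() → empty, leaving queue <>
2. C poll() → empty, leaving queue <>
3. D poll() → empty, leaving queue <>
4. B offer(71), leaving queue <71>
5. E offer(24), leaving queue <71,24>
6. F poll() (pending, included), leaving queue <24>
7. G offer(95), leaving queue <24,95>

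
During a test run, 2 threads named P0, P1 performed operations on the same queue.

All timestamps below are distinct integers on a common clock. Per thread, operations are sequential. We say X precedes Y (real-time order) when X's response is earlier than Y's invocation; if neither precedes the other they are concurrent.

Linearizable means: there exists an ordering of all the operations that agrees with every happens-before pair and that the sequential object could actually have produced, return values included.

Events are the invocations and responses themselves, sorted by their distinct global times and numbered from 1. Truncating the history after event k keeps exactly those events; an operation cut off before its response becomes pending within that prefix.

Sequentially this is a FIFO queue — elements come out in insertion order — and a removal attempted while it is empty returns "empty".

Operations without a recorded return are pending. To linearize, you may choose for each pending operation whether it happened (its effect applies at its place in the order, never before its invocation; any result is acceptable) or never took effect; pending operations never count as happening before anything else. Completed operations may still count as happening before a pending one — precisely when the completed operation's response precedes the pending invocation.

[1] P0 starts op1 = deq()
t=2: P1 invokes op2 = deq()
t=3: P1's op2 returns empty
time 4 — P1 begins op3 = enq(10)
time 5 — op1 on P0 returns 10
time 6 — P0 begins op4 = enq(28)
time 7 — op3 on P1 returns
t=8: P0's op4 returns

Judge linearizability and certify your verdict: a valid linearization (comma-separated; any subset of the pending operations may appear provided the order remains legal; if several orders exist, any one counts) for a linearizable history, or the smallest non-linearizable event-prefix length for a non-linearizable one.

after step 1 (op2 deq() → empty): queue <>
after step 2 (op3 enq(10)): queue <10>
after step 3 (op1 deq() → 10): queue <>
after step 4 (op4 enq(28)): queue <28>

linearizable — witness: op2, op3, op1, op4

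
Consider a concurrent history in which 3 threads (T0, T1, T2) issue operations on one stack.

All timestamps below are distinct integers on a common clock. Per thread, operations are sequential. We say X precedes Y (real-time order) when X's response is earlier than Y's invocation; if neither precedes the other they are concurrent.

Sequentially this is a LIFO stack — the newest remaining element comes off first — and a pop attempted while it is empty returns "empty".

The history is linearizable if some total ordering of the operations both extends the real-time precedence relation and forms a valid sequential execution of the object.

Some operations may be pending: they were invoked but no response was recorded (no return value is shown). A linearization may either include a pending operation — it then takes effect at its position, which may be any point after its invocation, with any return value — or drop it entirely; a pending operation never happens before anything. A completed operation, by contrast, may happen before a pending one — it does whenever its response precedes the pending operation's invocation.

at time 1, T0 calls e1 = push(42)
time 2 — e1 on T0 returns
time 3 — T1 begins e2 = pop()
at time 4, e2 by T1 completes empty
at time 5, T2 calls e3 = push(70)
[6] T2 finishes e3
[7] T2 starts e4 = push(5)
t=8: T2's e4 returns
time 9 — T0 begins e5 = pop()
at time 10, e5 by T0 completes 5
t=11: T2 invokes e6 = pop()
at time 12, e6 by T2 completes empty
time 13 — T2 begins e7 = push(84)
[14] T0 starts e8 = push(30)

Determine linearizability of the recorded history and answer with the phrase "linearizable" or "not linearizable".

not linearizable

events 1..3 are fine; event 4 — the response of e2 at time 4 — makes the prefix non-linearizable
exactly one order of the 2 completed ops respects real time; the stack replay fails
for example e1, e2 fails at step 2: e2 pop() → empty is not legal there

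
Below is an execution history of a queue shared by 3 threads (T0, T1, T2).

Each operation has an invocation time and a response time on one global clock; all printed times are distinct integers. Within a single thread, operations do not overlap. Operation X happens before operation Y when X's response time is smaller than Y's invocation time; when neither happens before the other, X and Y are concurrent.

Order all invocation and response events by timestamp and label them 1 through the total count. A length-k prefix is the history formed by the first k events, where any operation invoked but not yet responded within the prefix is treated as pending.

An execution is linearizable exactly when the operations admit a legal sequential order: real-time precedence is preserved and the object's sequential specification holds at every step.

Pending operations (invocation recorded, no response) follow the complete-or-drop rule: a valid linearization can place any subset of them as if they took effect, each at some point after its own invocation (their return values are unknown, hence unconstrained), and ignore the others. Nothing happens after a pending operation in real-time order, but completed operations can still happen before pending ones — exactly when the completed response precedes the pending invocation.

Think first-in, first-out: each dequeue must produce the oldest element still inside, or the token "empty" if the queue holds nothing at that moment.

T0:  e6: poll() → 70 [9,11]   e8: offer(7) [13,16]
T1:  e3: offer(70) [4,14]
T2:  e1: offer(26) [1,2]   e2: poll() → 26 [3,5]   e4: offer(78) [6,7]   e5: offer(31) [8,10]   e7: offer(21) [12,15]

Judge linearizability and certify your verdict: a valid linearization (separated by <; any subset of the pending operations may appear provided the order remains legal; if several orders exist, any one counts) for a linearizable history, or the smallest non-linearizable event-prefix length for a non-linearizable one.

linearizable — witness: e1 < e2 < e3 < e4 < e5 < e6 < e7 < e8

after step 1 (e1 offer(26)): queue <26>
after step 2 (e2 poll() → 26): queue <>
after step 3 (e3 offer(70)): queue <70>
after step 4 (e4 offer(78)): queue <70,78>
after step 5 (e5 offer(31)): queue <70,78,31>
after step 6 (e6 poll() → 70): queue <78,31>
after step 7 (e7 offer(21)): queue <78,31,21>
after step 8 (e8 offer(7)): queue <78,31,21,7>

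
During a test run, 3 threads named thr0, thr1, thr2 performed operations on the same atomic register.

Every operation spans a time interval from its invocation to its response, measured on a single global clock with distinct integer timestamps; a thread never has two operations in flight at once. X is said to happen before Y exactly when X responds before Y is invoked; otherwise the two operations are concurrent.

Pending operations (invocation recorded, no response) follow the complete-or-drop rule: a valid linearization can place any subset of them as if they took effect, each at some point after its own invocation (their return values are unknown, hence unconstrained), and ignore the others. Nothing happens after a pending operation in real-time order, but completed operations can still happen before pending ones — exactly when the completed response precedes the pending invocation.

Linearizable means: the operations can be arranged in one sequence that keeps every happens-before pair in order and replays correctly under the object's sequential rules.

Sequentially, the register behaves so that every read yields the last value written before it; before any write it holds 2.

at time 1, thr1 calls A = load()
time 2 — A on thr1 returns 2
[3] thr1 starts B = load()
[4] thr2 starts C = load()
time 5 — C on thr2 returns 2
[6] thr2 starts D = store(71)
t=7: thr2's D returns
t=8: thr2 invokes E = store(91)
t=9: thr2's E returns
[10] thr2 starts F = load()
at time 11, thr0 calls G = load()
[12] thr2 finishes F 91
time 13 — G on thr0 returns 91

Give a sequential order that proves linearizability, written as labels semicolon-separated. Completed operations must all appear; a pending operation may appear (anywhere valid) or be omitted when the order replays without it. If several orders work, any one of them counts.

A; B; C; D; E; F; G

1. A load() → 2, leaving value 2
2. B load() (pending, included), leaving value 2
3. C load() → 2, leaving value 2
4. D store(71), leaving value 71
5. E store(91), leaving value 91
6. F load() → 91, leaving value 91
7. G load() → 91, leaving value 91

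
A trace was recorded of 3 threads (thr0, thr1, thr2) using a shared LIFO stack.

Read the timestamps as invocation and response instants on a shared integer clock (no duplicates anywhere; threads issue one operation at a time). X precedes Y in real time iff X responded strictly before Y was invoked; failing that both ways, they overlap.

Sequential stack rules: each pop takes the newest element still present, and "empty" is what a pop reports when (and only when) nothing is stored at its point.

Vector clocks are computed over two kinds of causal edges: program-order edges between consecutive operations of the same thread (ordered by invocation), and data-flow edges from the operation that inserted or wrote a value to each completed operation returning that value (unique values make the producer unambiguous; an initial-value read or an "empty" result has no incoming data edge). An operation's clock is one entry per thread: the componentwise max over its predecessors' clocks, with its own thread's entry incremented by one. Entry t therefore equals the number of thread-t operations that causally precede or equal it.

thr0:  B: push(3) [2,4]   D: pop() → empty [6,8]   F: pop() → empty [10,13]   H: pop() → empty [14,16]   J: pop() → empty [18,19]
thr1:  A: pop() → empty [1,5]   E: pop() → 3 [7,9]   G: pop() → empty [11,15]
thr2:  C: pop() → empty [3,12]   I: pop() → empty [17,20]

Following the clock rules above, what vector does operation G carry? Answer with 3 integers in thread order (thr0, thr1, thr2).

(1, 3, 0)

invoked at 3, C has no predecessors; its own thr2 bump gives (0, 0, 1)
invoked at 1, A has no predecessors; its own thr1 bump gives (0, 1, 0)
invoked at 2, B has no predecessors; its own thr0 bump gives (1, 0, 0)
invoked at 17, I merges VC(C)=(0, 0, 1) and bumps thr2's slot → (0, 0, 2)
invoked at 6, D merges VC(B)=(1, 0, 0) and bumps thr0's slot → (2, 0, 0)
invoked at 7, E merges VC(A)=(0, 1, 0), VC(B)=(1, 0, 0) and bumps thr1's slot → (1, 2, 0)
invoked at 10, F merges VC(D)=(2, 0, 0) and bumps thr0's slot → (3, 0, 0)
invoked at 11, G merges VC(E)=(1, 2, 0) and bumps thr1's slot → (1, 3, 0)
invoked at 14, H merges VC(F)=(3, 0, 0) and bumps thr0's slot → (4, 0, 0)
invoked at 18, J merges VC(H)=(4, 0, 0) and bumps thr0's slot → (5, 0, 0)
target: VC(G) = (1, 3, 0)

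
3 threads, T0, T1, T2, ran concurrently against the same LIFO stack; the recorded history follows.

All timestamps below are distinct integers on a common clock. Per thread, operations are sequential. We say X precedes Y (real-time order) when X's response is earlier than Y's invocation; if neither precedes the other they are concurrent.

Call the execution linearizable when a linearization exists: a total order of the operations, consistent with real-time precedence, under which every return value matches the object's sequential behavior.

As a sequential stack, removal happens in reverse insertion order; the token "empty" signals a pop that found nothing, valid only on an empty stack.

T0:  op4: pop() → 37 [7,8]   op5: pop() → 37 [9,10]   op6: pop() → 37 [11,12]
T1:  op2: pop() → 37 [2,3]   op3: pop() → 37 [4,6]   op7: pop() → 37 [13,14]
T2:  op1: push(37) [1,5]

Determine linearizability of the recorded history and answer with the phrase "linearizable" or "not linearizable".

cut after 5 events: linearizable; cut after 6 events (op3 responds, time 6): not linearizable
real-time-consistent orders of the 3 completed operations: 3 — all fail the LIFO stack replay
e.g. op1, op2, op3: illegal at step 3, since op3 pop() → 37 cannot apply there
e.g. op2, op1, op3: illegal at step 1, since op2 pop() → 37 cannot apply there

not linearizable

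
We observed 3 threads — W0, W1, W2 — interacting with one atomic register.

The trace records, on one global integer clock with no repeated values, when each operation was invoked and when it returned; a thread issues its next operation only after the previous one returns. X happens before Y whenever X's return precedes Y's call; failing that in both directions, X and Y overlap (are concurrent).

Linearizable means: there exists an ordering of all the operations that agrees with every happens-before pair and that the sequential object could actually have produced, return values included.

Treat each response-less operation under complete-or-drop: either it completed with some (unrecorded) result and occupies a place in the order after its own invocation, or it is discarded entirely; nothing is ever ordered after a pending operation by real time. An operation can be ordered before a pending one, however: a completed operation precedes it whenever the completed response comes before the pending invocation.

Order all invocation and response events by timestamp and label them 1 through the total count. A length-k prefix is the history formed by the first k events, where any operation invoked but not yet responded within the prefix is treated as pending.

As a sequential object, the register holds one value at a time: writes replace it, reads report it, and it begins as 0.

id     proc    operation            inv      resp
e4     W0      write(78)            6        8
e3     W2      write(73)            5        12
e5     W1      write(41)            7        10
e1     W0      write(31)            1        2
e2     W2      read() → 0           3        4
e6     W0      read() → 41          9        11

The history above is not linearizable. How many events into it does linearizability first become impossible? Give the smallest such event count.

a valid linearization of events 1..3 exists, for instance e1:
after step 1 (e1 write(31)): value 31
with event 4 included (e2 responding at time 4), all real-time-consistent orders fail
sample order e1, e2 stalls at step 2 — e2 read() → 0 has no legal effect

4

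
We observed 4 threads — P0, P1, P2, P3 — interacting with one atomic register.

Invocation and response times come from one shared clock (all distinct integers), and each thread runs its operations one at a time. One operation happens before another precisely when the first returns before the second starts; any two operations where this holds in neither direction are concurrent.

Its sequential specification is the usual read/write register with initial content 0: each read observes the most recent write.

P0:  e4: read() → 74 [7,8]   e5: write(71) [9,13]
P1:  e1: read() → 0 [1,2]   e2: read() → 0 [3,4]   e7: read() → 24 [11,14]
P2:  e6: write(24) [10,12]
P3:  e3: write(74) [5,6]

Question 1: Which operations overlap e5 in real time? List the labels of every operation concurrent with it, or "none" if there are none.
e6, e7

overlap test against e5 [9,13]: concurrent iff the interval meets 9..13
e1 [1,2]: before
e2 [3,4]: before
e3 [5,6]: before
e4 [7,8]: before
e6 [10,12]: concurrent
e7 [11,14]: concurrent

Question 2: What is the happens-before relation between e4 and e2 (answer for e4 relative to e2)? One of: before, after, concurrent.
after

e4 spans [7,8], e2 spans [3,4]
resp(e2)=4 < inv(e4)=7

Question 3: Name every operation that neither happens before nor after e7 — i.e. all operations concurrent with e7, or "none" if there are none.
e5, e6

e7 spans [11,14]: anything still running between times 11 and 14 counts as concurrent
e1 [1,2]: before
e2 [3,4]: before
e3 [5,6]: before
e4 [7,8]: before
e5 [9,13]: concurrent
e6 [10,12]: concurrent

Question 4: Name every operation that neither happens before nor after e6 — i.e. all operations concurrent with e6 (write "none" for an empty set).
e5, e7

e6 runs from 10 to 12; window-overlapping ops are concurrent
e1 [1,2]: before
e2 [3,4]: before
e3 [5,6]: before
e4 [7,8]: before
e5 [9,13]: concurrent
e7 [11,14]: concurrent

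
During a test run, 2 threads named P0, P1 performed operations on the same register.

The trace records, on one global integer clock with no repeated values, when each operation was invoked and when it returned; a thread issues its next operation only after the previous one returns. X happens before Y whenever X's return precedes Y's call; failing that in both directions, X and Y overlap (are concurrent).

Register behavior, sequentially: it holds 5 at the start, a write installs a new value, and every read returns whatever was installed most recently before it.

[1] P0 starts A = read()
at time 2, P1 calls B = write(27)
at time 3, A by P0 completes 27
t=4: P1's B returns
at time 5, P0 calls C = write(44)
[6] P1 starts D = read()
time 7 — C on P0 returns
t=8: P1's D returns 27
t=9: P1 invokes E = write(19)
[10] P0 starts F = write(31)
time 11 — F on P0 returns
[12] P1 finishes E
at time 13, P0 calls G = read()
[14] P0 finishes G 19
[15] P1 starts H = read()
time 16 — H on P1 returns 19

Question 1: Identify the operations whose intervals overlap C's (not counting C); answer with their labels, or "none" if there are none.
C runs from 5 to 7; window-overlapping ops are concurrent
A [1,3]: before
B [2,4]: before
D [6,8]: concurrent
E [9,12]: after
F [10,11]: after
G [13,14]: after
H [15,16]: after

D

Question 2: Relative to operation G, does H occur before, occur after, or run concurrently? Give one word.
H spans [15,16], G spans [13,14]
resp(G)=14 < inv(H)=15

after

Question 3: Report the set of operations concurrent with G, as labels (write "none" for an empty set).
G spans [13,14]: anything still running between times 13 and 14 counts as concurrent
A [1,3]: before
B [2,4]: before
C [5,7]: before
D [6,8]: before
E [9,12]: before
F [10,11]: before
H [15,16]: after

none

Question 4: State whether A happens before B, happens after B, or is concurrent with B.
A spans [1,3], B spans [2,4]
the intervals overlap in both directions

concurrent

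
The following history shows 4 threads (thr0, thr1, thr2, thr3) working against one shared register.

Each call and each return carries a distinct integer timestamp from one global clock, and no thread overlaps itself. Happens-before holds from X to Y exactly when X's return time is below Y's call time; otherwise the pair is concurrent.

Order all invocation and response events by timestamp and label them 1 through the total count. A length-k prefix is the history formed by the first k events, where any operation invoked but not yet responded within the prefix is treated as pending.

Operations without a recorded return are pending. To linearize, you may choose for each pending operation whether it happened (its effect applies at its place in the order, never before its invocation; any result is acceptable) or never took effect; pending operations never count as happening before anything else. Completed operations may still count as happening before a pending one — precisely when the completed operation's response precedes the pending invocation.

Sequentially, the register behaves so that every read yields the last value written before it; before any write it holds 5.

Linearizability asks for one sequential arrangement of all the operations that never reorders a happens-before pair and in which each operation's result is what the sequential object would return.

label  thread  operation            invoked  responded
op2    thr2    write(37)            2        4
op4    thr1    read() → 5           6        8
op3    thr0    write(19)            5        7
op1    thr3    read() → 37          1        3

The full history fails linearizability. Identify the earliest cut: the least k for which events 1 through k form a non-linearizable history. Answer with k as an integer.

events 1..7 are linearizable; a witness order is op2, op1, op3:
1. op2 write(37), leaving value 37
2. op1 read() → 37, leaving value 37
3. op3 write(19), leaving value 19
include event 8 — op4 responding at 8 — and every candidate order breaks
e.g. op1, op2, op3, op4: illegal at step 1, since op1 read() → 37 cannot apply there
e.g. op1, op2, op4, op3: illegal at step 1, since op1 read() → 37 cannot apply there

8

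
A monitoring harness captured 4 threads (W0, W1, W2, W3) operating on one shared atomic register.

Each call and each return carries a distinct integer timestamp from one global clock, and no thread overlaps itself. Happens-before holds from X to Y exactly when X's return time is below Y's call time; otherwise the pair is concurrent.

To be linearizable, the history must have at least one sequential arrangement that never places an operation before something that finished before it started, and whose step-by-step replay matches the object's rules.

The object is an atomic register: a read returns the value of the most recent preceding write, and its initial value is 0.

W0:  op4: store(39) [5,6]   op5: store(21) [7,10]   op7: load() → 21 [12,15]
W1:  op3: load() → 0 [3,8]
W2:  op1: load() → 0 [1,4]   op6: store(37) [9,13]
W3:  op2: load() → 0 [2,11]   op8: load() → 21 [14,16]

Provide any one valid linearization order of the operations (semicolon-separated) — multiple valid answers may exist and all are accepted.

after step 1 (op1 load() → 0): value 0
after step 2 (op2 load() → 0): value 0
after step 3 (op3 load() → 0): value 0
after step 4 (op4 store(39)): value 39
after step 5 (op6 store(37)): value 37
after step 6 (op5 store(21)): value 21
after step 7 (op7 load() → 21): value 21
after step 8 (op8 load() → 21): value 21

op1; op2; op3; op4; op6; op5; op7; op8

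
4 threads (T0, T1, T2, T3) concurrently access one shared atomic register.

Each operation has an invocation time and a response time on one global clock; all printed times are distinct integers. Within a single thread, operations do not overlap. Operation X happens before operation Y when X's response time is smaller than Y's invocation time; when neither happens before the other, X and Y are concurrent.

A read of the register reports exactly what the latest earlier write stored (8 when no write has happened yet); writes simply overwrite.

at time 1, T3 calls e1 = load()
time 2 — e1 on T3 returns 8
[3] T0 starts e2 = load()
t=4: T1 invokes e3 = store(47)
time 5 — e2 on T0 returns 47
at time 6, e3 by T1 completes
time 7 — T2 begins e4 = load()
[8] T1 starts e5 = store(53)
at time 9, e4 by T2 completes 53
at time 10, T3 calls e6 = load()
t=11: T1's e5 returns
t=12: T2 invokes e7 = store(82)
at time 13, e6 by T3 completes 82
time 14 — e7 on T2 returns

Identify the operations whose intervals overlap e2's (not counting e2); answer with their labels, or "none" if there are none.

e3

e2 spans [3,5]; an op avoiding the whole window 3..5 is ordered, any other is concurrent
e1 [1,2]: before
e3 [4,6]: concurrent
e4 [7,9]: after
e5 [8,11]: after
e6 [10,13]: after
e7 [12,14]: after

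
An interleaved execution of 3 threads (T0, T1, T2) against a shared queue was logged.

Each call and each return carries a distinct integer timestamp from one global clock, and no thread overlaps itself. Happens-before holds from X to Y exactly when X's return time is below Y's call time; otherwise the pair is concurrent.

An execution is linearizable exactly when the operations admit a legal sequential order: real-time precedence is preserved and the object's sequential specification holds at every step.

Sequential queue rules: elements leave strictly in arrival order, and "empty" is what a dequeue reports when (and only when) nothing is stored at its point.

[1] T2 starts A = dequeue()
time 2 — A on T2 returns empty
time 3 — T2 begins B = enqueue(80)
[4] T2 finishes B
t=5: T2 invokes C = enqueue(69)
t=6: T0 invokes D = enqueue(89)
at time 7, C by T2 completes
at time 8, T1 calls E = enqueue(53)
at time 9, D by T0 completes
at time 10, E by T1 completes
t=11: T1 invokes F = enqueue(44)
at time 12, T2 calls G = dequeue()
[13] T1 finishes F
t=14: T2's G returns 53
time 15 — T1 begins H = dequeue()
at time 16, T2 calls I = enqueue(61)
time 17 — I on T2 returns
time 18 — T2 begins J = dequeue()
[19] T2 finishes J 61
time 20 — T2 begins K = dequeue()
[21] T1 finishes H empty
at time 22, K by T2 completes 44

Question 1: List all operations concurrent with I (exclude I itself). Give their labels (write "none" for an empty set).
Answer: H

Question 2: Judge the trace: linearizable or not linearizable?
through event 13 a valid linearization exists; event 14 (G responding at time 14) ends that
real-time-consistent orders of the 7 completed operations: 6 — all fail the queue replay
sample order A, B, C, D, E, F, G stalls at step 7 — G dequeue() → 53 has no legal effect
sample order A, B, C, D, E, G, F stalls at step 6 — G dequeue() → 53 has no legal effect

not linearizable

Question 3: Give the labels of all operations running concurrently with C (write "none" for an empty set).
Answer: D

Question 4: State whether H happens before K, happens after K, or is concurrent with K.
Answer: concurrent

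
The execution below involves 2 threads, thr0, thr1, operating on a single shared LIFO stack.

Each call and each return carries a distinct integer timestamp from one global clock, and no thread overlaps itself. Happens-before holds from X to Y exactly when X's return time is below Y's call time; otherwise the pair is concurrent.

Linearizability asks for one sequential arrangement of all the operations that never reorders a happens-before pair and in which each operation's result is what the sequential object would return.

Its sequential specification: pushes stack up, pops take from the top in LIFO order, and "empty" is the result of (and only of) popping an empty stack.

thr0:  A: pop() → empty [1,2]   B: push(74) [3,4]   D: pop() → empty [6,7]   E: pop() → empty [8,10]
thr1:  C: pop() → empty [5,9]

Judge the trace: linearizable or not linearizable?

already the first 9 events (up to C's response at time 9) admit no linearization; the first 8 still do
real-time-consistent orders of the 4 completed operations: 2 — all fail the LIFO stack replay
every completion of the 1 pending operation (E) was checked; none linearizes
e.g. A, B, C, D (pending dropped): illegal at step 3, since C pop() → empty cannot apply there
e.g. A, B, D, C (pending dropped): illegal at step 3, since D pop() → empty cannot apply there

not linearizable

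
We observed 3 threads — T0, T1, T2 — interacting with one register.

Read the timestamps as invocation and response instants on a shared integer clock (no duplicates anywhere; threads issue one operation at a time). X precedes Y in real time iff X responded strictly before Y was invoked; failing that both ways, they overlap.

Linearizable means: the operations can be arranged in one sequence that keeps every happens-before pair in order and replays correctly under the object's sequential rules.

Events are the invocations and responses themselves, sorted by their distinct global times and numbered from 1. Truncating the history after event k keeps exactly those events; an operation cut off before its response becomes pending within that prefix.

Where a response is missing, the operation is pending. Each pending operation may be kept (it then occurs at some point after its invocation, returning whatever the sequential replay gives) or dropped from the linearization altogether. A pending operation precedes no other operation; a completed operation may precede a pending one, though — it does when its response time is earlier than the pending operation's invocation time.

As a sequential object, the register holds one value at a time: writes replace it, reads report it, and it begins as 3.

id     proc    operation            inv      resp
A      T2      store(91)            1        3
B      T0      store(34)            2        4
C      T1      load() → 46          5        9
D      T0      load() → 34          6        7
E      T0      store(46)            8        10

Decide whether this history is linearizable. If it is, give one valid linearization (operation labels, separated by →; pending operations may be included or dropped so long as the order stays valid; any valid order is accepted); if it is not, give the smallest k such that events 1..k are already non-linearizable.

linearizable — witness: A → B → D → E → C

step 1: A store(91) — value 91
step 2: B store(34) — value 34
step 3: D load() → 34 — value 34
step 4: E store(46) — value 46
step 5: C load() → 46 — value 46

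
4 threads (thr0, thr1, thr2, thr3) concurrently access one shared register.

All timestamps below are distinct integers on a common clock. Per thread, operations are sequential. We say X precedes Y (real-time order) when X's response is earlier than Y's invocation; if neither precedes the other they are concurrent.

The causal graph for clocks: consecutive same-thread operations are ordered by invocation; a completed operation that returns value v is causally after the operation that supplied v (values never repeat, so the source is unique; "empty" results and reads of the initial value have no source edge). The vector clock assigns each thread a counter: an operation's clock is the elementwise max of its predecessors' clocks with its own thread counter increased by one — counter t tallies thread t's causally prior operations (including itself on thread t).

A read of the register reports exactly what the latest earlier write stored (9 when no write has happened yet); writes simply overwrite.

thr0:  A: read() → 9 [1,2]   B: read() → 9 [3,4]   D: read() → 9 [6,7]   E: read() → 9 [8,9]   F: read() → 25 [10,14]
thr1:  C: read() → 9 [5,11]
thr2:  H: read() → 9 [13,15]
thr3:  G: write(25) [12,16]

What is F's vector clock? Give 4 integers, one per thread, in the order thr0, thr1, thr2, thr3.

(5, 0, 0, 1)

G, invoked 12, has no incoming edges; only thr3's bump applies → (0, 0, 0, 1)
H, invoked 13, has no incoming edges; only thr2's bump applies → (0, 0, 1, 0)
C, invoked 5, has no incoming edges; only thr1's bump applies → (0, 1, 0, 0)
A, invoked 1, has no incoming edges; only thr0's bump applies → (1, 0, 0, 0)
B, invoked 3, takes VC(A)=(1, 0, 0, 0) under max, adds 1 for thr0 → (2, 0, 0, 0)
D, invoked 6, takes VC(B)=(2, 0, 0, 0) under max, adds 1 for thr0 → (3, 0, 0, 0)
E, invoked 8, takes VC(D)=(3, 0, 0, 0) under max, adds 1 for thr0 → (4, 0, 0, 0)
F, invoked 10, takes VC(E)=(4, 0, 0, 0), VC(G)=(0, 0, 0, 1) under max, adds 1 for thr0 → (5, 0, 0, 1)
target: VC(F) = (5, 0, 0, 1)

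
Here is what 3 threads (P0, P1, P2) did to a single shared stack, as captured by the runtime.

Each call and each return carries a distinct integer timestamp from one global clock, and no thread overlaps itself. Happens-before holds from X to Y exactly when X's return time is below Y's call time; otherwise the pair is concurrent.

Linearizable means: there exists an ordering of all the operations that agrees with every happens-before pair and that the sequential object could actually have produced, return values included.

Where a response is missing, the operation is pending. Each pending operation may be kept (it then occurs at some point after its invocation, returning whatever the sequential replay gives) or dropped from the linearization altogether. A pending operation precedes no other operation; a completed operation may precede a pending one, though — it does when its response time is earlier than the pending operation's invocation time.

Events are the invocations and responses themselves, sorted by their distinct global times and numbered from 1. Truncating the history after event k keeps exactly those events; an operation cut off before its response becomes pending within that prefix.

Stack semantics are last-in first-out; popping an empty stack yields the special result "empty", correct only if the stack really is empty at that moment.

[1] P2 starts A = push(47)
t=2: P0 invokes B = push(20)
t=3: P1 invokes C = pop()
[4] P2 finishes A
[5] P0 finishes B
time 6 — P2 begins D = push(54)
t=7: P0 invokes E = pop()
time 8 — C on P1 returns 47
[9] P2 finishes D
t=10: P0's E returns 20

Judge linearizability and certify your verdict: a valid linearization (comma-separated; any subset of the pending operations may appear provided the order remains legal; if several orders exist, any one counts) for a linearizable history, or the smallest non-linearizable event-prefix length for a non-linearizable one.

step 1: A push(47) — stack <47>
step 2: B push(20) — stack <47,20>
step 3: E pop() → 20 — stack <47>
step 4: C pop() → 47 — stack <>
step 5: D push(54) — stack <54>

linearizable — witness: A, B, E, C, D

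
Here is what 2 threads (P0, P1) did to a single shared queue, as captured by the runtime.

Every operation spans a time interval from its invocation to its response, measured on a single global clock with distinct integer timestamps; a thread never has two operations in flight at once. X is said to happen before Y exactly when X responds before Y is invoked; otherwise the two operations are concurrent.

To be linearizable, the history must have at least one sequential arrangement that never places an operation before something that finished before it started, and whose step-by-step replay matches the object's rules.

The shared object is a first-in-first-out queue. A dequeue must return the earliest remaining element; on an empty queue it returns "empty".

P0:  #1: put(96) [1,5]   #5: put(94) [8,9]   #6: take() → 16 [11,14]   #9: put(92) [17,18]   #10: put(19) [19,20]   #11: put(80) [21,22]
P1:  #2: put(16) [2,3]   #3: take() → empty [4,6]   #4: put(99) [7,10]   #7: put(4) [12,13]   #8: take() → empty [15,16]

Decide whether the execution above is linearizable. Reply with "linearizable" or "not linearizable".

not linearizable

events 1..5 are fine; event 6 — the response of #3 at time 6 — makes the prefix non-linearizable
3 orders of the 3 completed queue ops respect real time; none is legal
e.g. #1, #2, #3: illegal at step 3, since #3 take() → empty cannot apply there
e.g. #2, #1, #3: illegal at step 3, since #3 take() → empty cannot apply there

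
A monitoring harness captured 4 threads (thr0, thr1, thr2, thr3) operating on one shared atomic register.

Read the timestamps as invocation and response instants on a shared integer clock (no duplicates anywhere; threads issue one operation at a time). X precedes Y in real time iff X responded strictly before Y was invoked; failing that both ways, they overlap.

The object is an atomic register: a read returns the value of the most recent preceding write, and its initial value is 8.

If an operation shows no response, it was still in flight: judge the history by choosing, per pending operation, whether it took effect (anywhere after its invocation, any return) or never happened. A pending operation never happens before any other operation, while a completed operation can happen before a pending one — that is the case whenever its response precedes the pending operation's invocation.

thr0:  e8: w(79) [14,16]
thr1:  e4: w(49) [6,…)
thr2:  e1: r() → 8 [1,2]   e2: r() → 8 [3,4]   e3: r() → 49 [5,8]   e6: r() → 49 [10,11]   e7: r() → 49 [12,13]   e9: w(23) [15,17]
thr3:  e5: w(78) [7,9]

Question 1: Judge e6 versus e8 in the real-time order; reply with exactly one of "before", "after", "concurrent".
Answer: before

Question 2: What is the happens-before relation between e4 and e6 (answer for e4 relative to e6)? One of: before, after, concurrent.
Answer: concurrent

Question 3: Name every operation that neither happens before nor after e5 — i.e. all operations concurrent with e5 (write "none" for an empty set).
Answer: e3, e4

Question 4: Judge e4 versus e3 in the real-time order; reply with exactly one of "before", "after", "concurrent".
Answer: concurrent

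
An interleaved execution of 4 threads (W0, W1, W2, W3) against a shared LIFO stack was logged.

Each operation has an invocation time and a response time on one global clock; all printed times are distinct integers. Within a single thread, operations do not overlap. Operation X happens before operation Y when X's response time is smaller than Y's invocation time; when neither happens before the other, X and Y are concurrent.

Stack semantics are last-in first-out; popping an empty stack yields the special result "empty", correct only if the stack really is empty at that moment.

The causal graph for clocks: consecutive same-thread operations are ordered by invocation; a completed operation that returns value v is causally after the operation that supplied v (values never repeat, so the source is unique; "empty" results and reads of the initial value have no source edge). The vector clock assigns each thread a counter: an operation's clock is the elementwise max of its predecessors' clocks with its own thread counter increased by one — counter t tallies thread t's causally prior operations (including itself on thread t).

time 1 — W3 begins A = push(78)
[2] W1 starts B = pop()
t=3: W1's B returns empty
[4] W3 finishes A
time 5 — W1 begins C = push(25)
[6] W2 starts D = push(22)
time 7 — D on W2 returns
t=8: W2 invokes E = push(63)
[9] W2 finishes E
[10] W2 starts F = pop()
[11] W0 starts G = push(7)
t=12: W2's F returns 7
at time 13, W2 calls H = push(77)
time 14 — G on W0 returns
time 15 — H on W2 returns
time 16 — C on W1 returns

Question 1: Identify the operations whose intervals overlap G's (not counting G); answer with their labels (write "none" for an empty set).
C, F, H

G spans [11,14]: anything still running between times 11 and 14 counts as concurrent
A [1,4]: before
B [2,3]: before
C [5,16]: concurrent
D [6,7]: before
E [8,9]: before
F [10,12]: concurrent
H [13,15]: concurrent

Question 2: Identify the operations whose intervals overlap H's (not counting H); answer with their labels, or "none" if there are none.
C, G

overlap test against H [13,15]: concurrent iff the interval meets 13..15
A [1,4]: before
B [2,3]: before
C [5,16]: concurrent
D [6,7]: before
E [8,9]: before
F [10,12]: before
G [11,14]: concurrent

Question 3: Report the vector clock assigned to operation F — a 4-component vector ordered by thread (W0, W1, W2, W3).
(1, 0, 3, 0)

root op A, invoked 1: fresh clock plus W3's own tick → (0, 0, 0, 1)
root op D, invoked 6: fresh clock plus W2's own tick → (0, 0, 1, 0)
root op B, invoked 2: fresh clock plus W1's own tick → (0, 1, 0, 0)
root op G, invoked 11: fresh clock plus W0's own tick → (1, 0, 0, 0)
VC(E, invoked at 8): max of VC(D)=(0, 0, 1, 0), then +1 on thread W2 → (0, 0, 2, 0)
VC(C, invoked at 5): max of VC(B)=(0, 1, 0, 0), then +1 on thread W1 → (0, 2, 0, 0)
VC(F, invoked at 10): max of VC(E)=(0, 0, 2, 0), VC(G)=(1, 0, 0, 0), then +1 on thread W2 → (1, 0, 3, 0)
VC(H, invoked at 13): max of VC(F)=(1, 0, 3, 0), then +1 on thread W2 → (1, 0, 4, 0)
target: VC(F) = (1, 0, 3, 0)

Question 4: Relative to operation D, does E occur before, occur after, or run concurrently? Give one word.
after

E spans [8,9], D spans [6,7]
resp(D)=7 < inv(E)=8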